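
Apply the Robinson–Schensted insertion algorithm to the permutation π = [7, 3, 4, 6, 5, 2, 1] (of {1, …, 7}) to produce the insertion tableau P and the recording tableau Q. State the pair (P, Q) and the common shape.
P = [1, 4, 5] / [2] / [3] / [6] / [7];  Q = [1, 3, 4] / [2] / [5] / [6] / [7];  common shape = (3, 1, 1, 1, 1)

Row-insert the values π_1, π_2, … into P one at a time, bumping the leftmost entry strictly greater than the inserted value down to the next row. The recording tableau Q records, in position (i, j), the step at which that cell was added to P.
  Insert 7 (step 1): P = [7];  Q = [1]
  Insert 3 (step 2): P = [3] / [7];  Q = [1] / [2]
  Insert 4 (step 3): P = [3, 4] / [7];  Q = [1, 3] / [2]
  Insert 6 (step 4): P = [3, 4, 6] / [7];  Q = [1, 3, 4] / [2]
  Insert 5 (step 5): P = [3, 4, 5] / [6] / [7];  Q = [1, 3, 4] / [2] / [5]
  Insert 2 (step 6): P = [2, 4, 5] / [3] / [6] / [7];  Q = [1, 3, 4] / [2] / [5] / [6]
  Insert 1 (step 7): P = [1, 4, 5] / [2] / [3] / [6] / [7];  Q = [1, 3, 4] / [2] / [5] / [6] / [7]
Final shape: (3, 1, 1, 1, 1).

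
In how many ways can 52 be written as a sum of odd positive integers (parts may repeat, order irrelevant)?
p_odd(52) = 4582

Enumerate partitions using only odd parts via the recurrence o(n, m) = o(n, m−2) + o(n−m, m) over odd m, starting from the largest odd part ≤ n. This gives p_odd(52) = 4582. (Euler's theorem: equals the count of distinct-part partitions.)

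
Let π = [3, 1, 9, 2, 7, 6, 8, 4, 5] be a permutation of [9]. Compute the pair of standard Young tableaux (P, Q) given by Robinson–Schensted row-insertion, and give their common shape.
P = [1, 2, 4, 5] / [3, 6, 8] / [7] / [9];  Q = [1, 3, 5, 7] / [2, 4, 9] / [6] / [8];  common shape = (4, 3, 1, 1)

Row-insert the values π_1, π_2, … into P one at a time, bumping the leftmost entry strictly greater than the inserted value down to the next row. The recording tableau Q records, in position (i, j), the step at which that cell was added to P.
  Insert 3 (step 1): P = [3];  Q = [1]
  Insert 1 (step 2): P = [1] / [3];  Q = [1] / [2]
  Insert 9 (step 3): P = [1, 9] / [3];  Q = [1, 3] / [2]
  Insert 2 (step 4): P = [1, 2] / [3, 9];  Q = [1, 3] / [2, 4]
  Insert 7 (step 5): P = [1, 2, 7] / [3, 9];  Q = [1, 3, 5] / [2, 4]
  Insert 6 (step 6): P = [1, 2, 6] / [3, 7] / [9];  Q = [1, 3, 5] / [2, 4] / [6]
  Insert 8 (step 7): P = [1, 2, 6, 8] / [3, 7] / [9];  Q = [1, 3, 5, 7] / [2, 4] / [6]
  Insert 4 (step 8): P = [1, 2, 4, 8] / [3, 6] / [7] / [9];  Q = [1, 3, 5, 7] / [2, 4] / [6] / [8]
  Insert 5 (step 9): P = [1, 2, 4, 5] / [3, 6, 8] / [7] / [9];  Q = [1, 3, 5, 7] / [2, 4, 9] / [6] / [8]
Final shape: (4, 3, 1, 1).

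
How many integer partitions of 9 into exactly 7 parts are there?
p(9, 7 parts) = 2

Partitions of n into exactly k parts ↔ partitions of n − k into at most k parts (subtract 1 from each part). For n = 9, k = 7, the partitions are: 3+1+1+1+1+1+1, 2+2+1+1+1+1+1. Count = 2.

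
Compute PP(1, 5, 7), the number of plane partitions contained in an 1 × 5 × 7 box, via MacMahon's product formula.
PP(1, 5, 7) = 792

Evaluate the triple product over i = 1..1, j = 1..5, k = 1..7. The factors are (2/1) · (3/2) · (4/3) · (5/4) · (6/5) · (7/6) · (8/7) · (3/2) · … (35 factors total). The numerators and denominators telescope so the product is an integer; carrying out the multiplication exactly gives PP(1, 5, 7) = 792.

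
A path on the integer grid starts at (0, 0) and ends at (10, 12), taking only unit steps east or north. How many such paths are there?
Number of paths = 646646

A monotone lattice path from (0, 0) to (10, 12) consists of 10 east steps and 12 north steps in some order, so it is determined by which 10 of the 22 steps are east. The count is C(22, 10) = 646646.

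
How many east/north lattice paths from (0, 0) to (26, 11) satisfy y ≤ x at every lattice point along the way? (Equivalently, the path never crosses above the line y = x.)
Number of paths = 506662016

By the reflection principle (André's argument), the number of monotone paths to (26, 11) with n ≤ m that never go above y = x is C(37, 26) − C(37, 27) = 854992152 − 348330136 = 506662016.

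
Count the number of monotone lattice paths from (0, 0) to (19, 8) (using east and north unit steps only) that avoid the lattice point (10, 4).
Number of paths = 1504360

Total paths from (0, 0) to (19, 8): C(27, 19) = 2220075. Paths through (10, 4): (paths (0, 0) → (10, 4)) × (paths (10, 4) → (19, 8)) = C(14, 10) · C(13, 9) = 1001 · 715 = 715715. Avoidance count = 2220075 − 715715 = 1504360.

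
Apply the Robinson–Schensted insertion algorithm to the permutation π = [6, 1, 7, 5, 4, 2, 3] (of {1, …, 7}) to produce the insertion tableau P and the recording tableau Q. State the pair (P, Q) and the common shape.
P = [1, 2, 3] / [4, 7] / [5] / [6];  Q = [1, 3, 7] / [2, 4] / [5] / [6];  common shape = (3, 2, 1, 1)

Row-insert the values π_1, π_2, … into P one at a time, bumping the leftmost entry strictly greater than the inserted value down to the next row. The recording tableau Q records, in position (i, j), the step at which that cell was added to P.
  Insert 6 (step 1): P = [6];  Q = [1]
  Insert 1 (step 2): P = [1] / [6];  Q = [1] / [2]
  Insert 7 (step 3): P = [1, 7] / [6];  Q = [1, 3] / [2]
  Insert 5 (step 4): P = [1, 5] / [6, 7];  Q = [1, 3] / [2, 4]
  Insert 4 (step 5): P = [1, 4] / [5, 7] / [6];  Q = [1, 3] / [2, 4] / [5]
  Insert 2 (step 6): P = [1, 2] / [4, 7] / [5] / [6];  Q = [1, 3] / [2, 4] / [5] / [6]
  Insert 3 (step 7): P = [1, 2, 3] / [4, 7] / [5] / [6];  Q = [1, 3, 7] / [2, 4] / [5] / [6]
Final shape: (3, 2, 1, 1).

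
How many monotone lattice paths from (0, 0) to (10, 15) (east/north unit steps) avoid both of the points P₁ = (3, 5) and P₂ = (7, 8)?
Number of paths = 1642672

Inclusion–exclusion. Total paths: C(25, 10) = 3268760. Through P₁: C(8, 3)·C(17, 7) = 1089088. Through P₂: C(15, 7)·C(10, 3) = 772200. Since P₁ is strictly southwest of P₂, a monotone path through both must visit P₁ then P₂; paths through both = C(8, 3)·C(7, 4)·C(10, 3) = 235200. Avoid both = 3268760 − 1089088 − 772200 + 235200 = 1642672.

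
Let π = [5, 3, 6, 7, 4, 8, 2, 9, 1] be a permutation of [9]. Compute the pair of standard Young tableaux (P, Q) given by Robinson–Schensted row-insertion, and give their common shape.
P = [1, 4, 7, 8, 9] / [2, 6] / [3] / [5];  Q = [1, 3, 4, 6, 8] / [2, 5] / [7] / [9];  common shape = (5, 2, 1, 1)

Row-insert the values π_1, π_2, … into P one at a time, bumping the leftmost entry strictly greater than the inserted value down to the next row. The recording tableau Q records, in position (i, j), the step at which that cell was added to P.
  Insert 5 (step 1): P = [5];  Q = [1]
  Insert 3 (step 2): P = [3] / [5];  Q = [1] / [2]
  Insert 6 (step 3): P = [3, 6] / [5];  Q = [1, 3] / [2]
  Insert 7 (step 4): P = [3, 6, 7] / [5];  Q = [1, 3, 4] / [2]
  Insert 4 (step 5): P = [3, 4, 7] / [5, 6];  Q = [1, 3, 4] / [2, 5]
  Insert 8 (step 6): P = [3, 4, 7, 8] / [5, 6];  Q = [1, 3, 4, 6] / [2, 5]
  Insert 2 (step 7): P = [2, 4, 7, 8] / [3, 6] / [5];  Q = [1, 3, 4, 6] / [2, 5] / [7]
  Insert 9 (step 8): P = [2, 4, 7, 8, 9] / [3, 6] / [5];  Q = [1, 3, 4, 6, 8] / [2, 5] / [7]
  Insert 1 (step 9): P = [1, 4, 7, 8, 9] / [2, 6] / [3] / [5];  Q = [1, 3, 4, 6, 8] / [2, 5] / [7] / [9]
Final shape: (5, 2, 1, 1).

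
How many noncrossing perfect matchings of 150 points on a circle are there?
C_75 = 1221395654430378811828760722007962130791020

These noncrossing handshakes are counted by the Catalan number C_n = (1/(n + 1)) · C(2n, n). For n = 75: C_75 = (1/76) · C(150, 75) = 92826069736708789698985814872605121940117520/76 = 1221395654430378811828760722007962130791020.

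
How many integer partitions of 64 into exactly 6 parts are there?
p(64, 6 parts) = 17180

Partitions of n into exactly k parts are in bijection with partitions of n − k into at most k parts (subtract 1 from each part). So p(64, exactly 6) = p(58, parts ≤ 6). Computing via the recurrence p(m, j) = p(m, j−1) + p(m−j, j) gives 17180.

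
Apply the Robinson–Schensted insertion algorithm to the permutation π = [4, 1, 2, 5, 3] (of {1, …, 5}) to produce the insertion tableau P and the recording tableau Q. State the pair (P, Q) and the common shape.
P = [1, 2, 3] / [4, 5];  Q = [1, 3, 4] / [2, 5];  common shape = (3, 2)

Row-insert the values π_1, π_2, … into P one at a time, bumping the leftmost entry strictly greater than the inserted value down to the next row. The recording tableau Q records, in position (i, j), the step at which that cell was added to P.
  Insert 4 (step 1): P = [4];  Q = [1]
  Insert 1 (step 2): P = [1] / [4];  Q = [1] / [2]
  Insert 2 (step 3): P = [1, 2] / [4];  Q = [1, 3] / [2]
  Insert 5 (step 4): P = [1, 2, 5] / [4];  Q = [1, 3, 4] / [2]
  Insert 3 (step 5): P = [1, 2, 3] / [4, 5];  Q = [1, 3, 4] / [2, 5]
Final shape: (3, 2).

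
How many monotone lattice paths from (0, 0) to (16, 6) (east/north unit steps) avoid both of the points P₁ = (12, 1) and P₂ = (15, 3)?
Number of paths = 70231

Inclusion–exclusion. Total paths: C(22, 16) = 74613. Through P₁: C(13, 12)·C(9, 4) = 1638. Through P₂: C(18, 15)·C(4, 1) = 3264. Since P₁ is strictly southwest of P₂, a monotone path through both must visit P₁ then P₂; paths through both = C(13, 12)·C(5, 3)·C(4, 1) = 520. Avoid both = 74613 − 1638 − 3264 + 520 = 70231.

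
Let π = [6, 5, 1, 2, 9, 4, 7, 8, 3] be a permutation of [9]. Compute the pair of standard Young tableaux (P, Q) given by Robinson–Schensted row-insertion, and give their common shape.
P = [1, 2, 3, 7, 8] / [4, 9] / [5] / [6];  Q = [1, 4, 5, 7, 8] / [2, 6] / [3] / [9];  common shape = (5, 2, 1, 1)

Row-insert the values π_1, π_2, … into P one at a time, bumping the leftmost entry strictly greater than the inserted value down to the next row. The recording tableau Q records, in position (i, j), the step at which that cell was added to P.
  Insert 6 (step 1): P = [6];  Q = [1]
  Insert 5 (step 2): P = [5] / [6];  Q = [1] / [2]
  Insert 1 (step 3): P = [1] / [5] / [6];  Q = [1] / [2] / [3]
  Insert 2 (step 4): P = [1, 2] / [5] / [6];  Q = [1, 4] / [2] / [3]
  Insert 9 (step 5): P = [1, 2, 9] / [5] / [6];  Q = [1, 4, 5] / [2] / [3]
  Insert 4 (step 6): P = [1, 2, 4] / [5, 9] / [6];  Q = [1, 4, 5] / [2, 6] / [3]
  Insert 7 (step 7): P = [1, 2, 4, 7] / [5, 9] / [6];  Q = [1, 4, 5, 7] / [2, 6] / [3]
  Insert 8 (step 8): P = [1, 2, 4, 7, 8] / [5, 9] / [6];  Q = [1, 4, 5, 7, 8] / [2, 6] / [3]
  Insert 3 (step 9): P = [1, 2, 3, 7, 8] / [4, 9] / [5] / [6];  Q = [1, 4, 5, 7, 8] / [2, 6] / [3] / [9]
Final shape: (5, 2, 1, 1).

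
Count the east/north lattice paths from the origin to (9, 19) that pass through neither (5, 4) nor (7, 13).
Number of paths = 4442004

Inclusion–exclusion. Total paths: C(28, 9) = 6906900. Through P₁: C(9, 5)·C(19, 4) = 488376. Through P₂: C(20, 7)·C(8, 2) = 2170560. Since P₁ is strictly southwest of P₂, a monotone path through both must visit P₁ then P₂; paths through both = C(9, 5)·C(11, 2)·C(8, 2) = 194040. Avoid both = 6906900 − 488376 − 2170560 + 194040 = 4442004.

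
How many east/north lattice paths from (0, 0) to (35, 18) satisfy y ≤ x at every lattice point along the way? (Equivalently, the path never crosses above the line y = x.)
Number of paths = 32308782859535

By the reflection principle (André's argument), the number of monotone paths to (35, 18) with n ≤ m that never go above y = x is C(53, 35) − C(53, 36) = 64617565719070 − 32308782859535 = 32308782859535.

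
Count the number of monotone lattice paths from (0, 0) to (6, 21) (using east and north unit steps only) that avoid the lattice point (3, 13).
Number of paths = 203610

Total paths from (0, 0) to (6, 21): C(27, 6) = 296010. Paths through (3, 13): (paths (0, 0) → (3, 13)) × (paths (3, 13) → (6, 21)) = C(16, 3) · C(11, 3) = 560 · 165 = 92400. Avoidance count = 296010 − 92400 = 203610.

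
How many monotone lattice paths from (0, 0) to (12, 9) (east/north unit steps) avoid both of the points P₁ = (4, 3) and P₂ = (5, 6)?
Number of paths = 150185

Inclusion–exclusion. Total paths: C(21, 12) = 293930. Through P₁: C(7, 4)·C(14, 8) = 105105. Through P₂: C(11, 5)·C(10, 7) = 55440. Since P₁ is strictly southwest of P₂, a monotone path through both must visit P₁ then P₂; paths through both = C(7, 4)·C(4, 1)·C(10, 7) = 16800. Avoid both = 293930 − 105105 − 55440 + 16800 = 150185.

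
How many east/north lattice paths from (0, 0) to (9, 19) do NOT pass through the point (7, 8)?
Number of paths = 6404970

Total paths from (0, 0) to (9, 19): C(28, 9) = 6906900. Paths through (7, 8): (paths (0, 0) → (7, 8)) × (paths (7, 8) → (9, 19)) = C(15, 7) · C(13, 2) = 6435 · 78 = 501930. Avoidance count = 6906900 − 501930 = 6404970.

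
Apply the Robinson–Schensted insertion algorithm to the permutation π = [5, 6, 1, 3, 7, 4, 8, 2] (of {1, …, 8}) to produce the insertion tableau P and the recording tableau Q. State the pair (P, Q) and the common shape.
P = [1, 2, 4, 8] / [3, 6, 7] / [5];  Q = [1, 2, 5, 7] / [3, 4, 6] / [8];  common shape = (4, 3, 1)

Row-insert the values π_1, π_2, … into P one at a time, bumping the leftmost entry strictly greater than the inserted value down to the next row. The recording tableau Q records, in position (i, j), the step at which that cell was added to P.
  Insert 5 (step 1): P = [5];  Q = [1]
  Insert 6 (step 2): P = [5, 6];  Q = [1, 2]
  Insert 1 (step 3): P = [1, 6] / [5];  Q = [1, 2] / [3]
  Insert 3 (step 4): P = [1, 3] / [5, 6];  Q = [1, 2] / [3, 4]
  Insert 7 (step 5): P = [1, 3, 7] / [5, 6];  Q = [1, 2, 5] / [3, 4]
  Insert 4 (step 6): P = [1, 3, 4] / [5, 6, 7];  Q = [1, 2, 5] / [3, 4, 6]
  Insert 8 (step 7): P = [1, 3, 4, 8] / [5, 6, 7];  Q = [1, 2, 5, 7] / [3, 4, 6]
  Insert 2 (step 8): P = [1, 2, 4, 8] / [3, 6, 7] / [5];  Q = [1, 2, 5, 7] / [3, 4, 6] / [8]
Final shape: (4, 3, 1).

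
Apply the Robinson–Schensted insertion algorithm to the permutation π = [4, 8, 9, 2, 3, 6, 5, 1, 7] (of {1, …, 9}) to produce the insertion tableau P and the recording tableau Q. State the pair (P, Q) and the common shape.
P = [1, 3, 5, 7] / [2, 6, 9] / [4] / [8];  Q = [1, 2, 3, 9] / [4, 5, 6] / [7] / [8];  common shape = (4, 3, 1, 1)

Row-insert the values π_1, π_2, … into P one at a time, bumping the leftmost entry strictly greater than the inserted value down to the next row. The recording tableau Q records, in position (i, j), the step at which that cell was added to P.
  Insert 4 (step 1): P = [4];  Q = [1]
  Insert 8 (step 2): P = [4, 8];  Q = [1, 2]
  Insert 9 (step 3): P = [4, 8, 9];  Q = [1, 2, 3]
  Insert 2 (step 4): P = [2, 8, 9] / [4];  Q = [1, 2, 3] / [4]
  Insert 3 (step 5): P = [2, 3, 9] / [4, 8];  Q = [1, 2, 3] / [4, 5]
  Insert 6 (step 6): P = [2, 3, 6] / [4, 8, 9];  Q = [1, 2, 3] / [4, 5, 6]
  Insert 5 (step 7): P = [2, 3, 5] / [4, 6, 9] / [8];  Q = [1, 2, 3] / [4, 5, 6] / [7]
  Insert 1 (step 8): P = [1, 3, 5] / [2, 6, 9] / [4] / [8];  Q = [1, 2, 3] / [4, 5, 6] / [7] / [8]
  Insert 7 (step 9): P = [1, 3, 5, 7] / [2, 6, 9] / [4] / [8];  Q = [1, 2, 3, 9] / [4, 5, 6] / [7] / [8]
Final shape: (4, 3, 1, 1).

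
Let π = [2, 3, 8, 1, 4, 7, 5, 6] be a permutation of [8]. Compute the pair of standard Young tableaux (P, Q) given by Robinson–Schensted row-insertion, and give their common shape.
P = [1, 3, 4, 5, 6] / [2, 7] / [8];  Q = [1, 2, 3, 6, 8] / [4, 5] / [7];  common shape = (5, 2, 1)

Row-insert the values π_1, π_2, … into P one at a time, bumping the leftmost entry strictly greater than the inserted value down to the next row. The recording tableau Q records, in position (i, j), the step at which that cell was added to P.
  Insert 2 (step 1): P = [2];  Q = [1]
  Insert 3 (step 2): P = [2, 3];  Q = [1, 2]
  Insert 8 (step 3): P = [2, 3, 8];  Q = [1, 2, 3]
  Insert 1 (step 4): P = [1, 3, 8] / [2];  Q = [1, 2, 3] / [4]
  Insert 4 (step 5): P = [1, 3, 4] / [2, 8];  Q = [1, 2, 3] / [4, 5]
  Insert 7 (step 6): P = [1, 3, 4, 7] / [2, 8];  Q = [1, 2, 3, 6] / [4, 5]
  Insert 5 (step 7): P = [1, 3, 4, 5] / [2, 7] / [8];  Q = [1, 2, 3, 6] / [4, 5] / [7]
  Insert 6 (step 8): P = [1, 3, 4, 5, 6] / [2, 7] / [8];  Q = [1, 2, 3, 6, 8] / [4, 5] / [7]
Final shape: (5, 2, 1).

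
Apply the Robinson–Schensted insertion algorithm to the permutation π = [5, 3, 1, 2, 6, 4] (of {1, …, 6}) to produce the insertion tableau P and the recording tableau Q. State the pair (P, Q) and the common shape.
P = [1, 2, 4] / [3, 6] / [5];  Q = [1, 4, 5] / [2, 6] / [3];  common shape = (3, 2, 1)

Row-insert the values π_1, π_2, … into P one at a time, bumping the leftmost entry strictly greater than the inserted value down to the next row. The recording tableau Q records, in position (i, j), the step at which that cell was added to P.
  Insert 5 (step 1): P = [5];  Q = [1]
  Insert 3 (step 2): P = [3] / [5];  Q = [1] / [2]
  Insert 1 (step 3): P = [1] / [3] / [5];  Q = [1] / [2] / [3]
  Insert 2 (step 4): P = [1, 2] / [3] / [5];  Q = [1, 4] / [2] / [3]
  Insert 6 (step 5): P = [1, 2, 6] / [3] / [5];  Q = [1, 4, 5] / [2] / [3]
  Insert 4 (step 6): P = [1, 2, 4] / [3, 6] / [5];  Q = [1, 4, 5] / [2, 6] / [3]
Final shape: (3, 2, 1).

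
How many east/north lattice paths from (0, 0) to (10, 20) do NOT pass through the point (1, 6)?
Number of paths = 24324685

Total paths from (0, 0) to (10, 20): C(30, 10) = 30045015. Paths through (1, 6): (paths (0, 0) → (1, 6)) × (paths (1, 6) → (10, 20)) = C(7, 1) · C(23, 9) = 7 · 817190 = 5720330. Avoidance count = 30045015 − 5720330 = 24324685.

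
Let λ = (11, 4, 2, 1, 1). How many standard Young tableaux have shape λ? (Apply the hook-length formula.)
# SYT of shape (11, 4, 2, 1, 1) = 3325608

Hook-length formula: f^λ = n! / Π hook(c), product over all cells c of the Young diagram. For λ = (11, 4, 2, 1, 1), n = 19 boxes. Hook lengths by row (left-to-right, top-to-bottom): [15, 12, 10, 9, 7, 6, 5, 4, 3, 2, 1]; [7, 4, 2, 1]; [4, 1]; [2]; [1]. Product of hooks = 36578304000. So f^λ = 19! / 36578304000 = 121645100408832000 / 36578304000 = 3325608.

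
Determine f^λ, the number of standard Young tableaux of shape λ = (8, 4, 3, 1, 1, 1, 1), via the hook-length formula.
# SYT of shape (8, 4, 3, 1, 1, 1, 1) = 23094500

Hook-length formula: f^λ = n! / Π hook(c), product over all cells c of the Young diagram. For λ = (8, 4, 3, 1, 1, 1, 1), n = 19 boxes. Hook lengths by row (left-to-right, top-to-bottom): [14, 9, 8, 6, 4, 3, 2, 1]; [9, 4, 3, 1]; [7, 2, 1]; [4]; [3]; [2]; [1]. Product of hooks = 5267275776. So f^λ = 19! / 5267275776 = 121645100408832000 / 5267275776 = 23094500.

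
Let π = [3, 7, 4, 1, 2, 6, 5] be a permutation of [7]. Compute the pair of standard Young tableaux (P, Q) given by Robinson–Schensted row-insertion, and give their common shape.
P = [1, 2, 5] / [3, 4, 6] / [7];  Q = [1, 2, 6] / [3, 5, 7] / [4];  common shape = (3, 3, 1)

Row-insert the values π_1, π_2, … into P one at a time, bumping the leftmost entry strictly greater than the inserted value down to the next row. The recording tableau Q records, in position (i, j), the step at which that cell was added to P.
  Insert 3 (step 1): P = [3];  Q = [1]
  Insert 7 (step 2): P = [3, 7];  Q = [1, 2]
  Insert 4 (step 3): P = [3, 4] / [7];  Q = [1, 2] / [3]
  Insert 1 (step 4): P = [1, 4] / [3] / [7];  Q = [1, 2] / [3] / [4]
  Insert 2 (step 5): P = [1, 2] / [3, 4] / [7];  Q = [1, 2] / [3, 5] / [4]
  Insert 6 (step 6): P = [1, 2, 6] / [3, 4] / [7];  Q = [1, 2, 6] / [3, 5] / [4]
  Insert 5 (step 7): P = [1, 2, 5] / [3, 4, 6] / [7];  Q = [1, 2, 6] / [3, 5, 7] / [4]
Final shape: (3, 3, 1).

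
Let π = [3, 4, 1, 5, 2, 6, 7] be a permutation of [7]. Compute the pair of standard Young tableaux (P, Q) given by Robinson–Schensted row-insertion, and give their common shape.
P = [1, 2, 5, 6, 7] / [3, 4];  Q = [1, 2, 4, 6, 7] / [3, 5];  common shape = (5, 2)

Row-insert the values π_1, π_2, … into P one at a time, bumping the leftmost entry strictly greater than the inserted value down to the next row. The recording tableau Q records, in position (i, j), the step at which that cell was added to P.
  Insert 3 (step 1): P = [3];  Q = [1]
  Insert 4 (step 2): P = [3, 4];  Q = [1, 2]
  Insert 1 (step 3): P = [1, 4] / [3];  Q = [1, 2] / [3]
  Insert 5 (step 4): P = [1, 4, 5] / [3];  Q = [1, 2, 4] / [3]
  Insert 2 (step 5): P = [1, 2, 5] / [3, 4];  Q = [1, 2, 4] / [3, 5]
  Insert 6 (step 6): P = [1, 2, 5, 6] / [3, 4];  Q = [1, 2, 4, 6] / [3, 5]
  Insert 7 (step 7): P = [1, 2, 5, 6, 7] / [3, 4];  Q = [1, 2, 4, 6, 7] / [3, 5]
Final shape: (5, 2).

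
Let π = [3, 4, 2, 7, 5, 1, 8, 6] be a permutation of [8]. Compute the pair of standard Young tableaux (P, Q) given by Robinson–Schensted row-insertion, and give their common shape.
P = [1, 4, 5, 6] / [2, 7, 8] / [3];  Q = [1, 2, 4, 7] / [3, 5, 8] / [6];  common shape = (4, 3, 1)

Row-insert the values π_1, π_2, … into P one at a time, bumping the leftmost entry strictly greater than the inserted value down to the next row. The recording tableau Q records, in position (i, j), the step at which that cell was added to P.
  Insert 3 (step 1): P = [3];  Q = [1]
  Insert 4 (step 2): P = [3, 4];  Q = [1, 2]
  Insert 2 (step 3): P = [2, 4] / [3];  Q = [1, 2] / [3]
  Insert 7 (step 4): P = [2, 4, 7] / [3];  Q = [1, 2, 4] / [3]
  Insert 5 (step 5): P = [2, 4, 5] / [3, 7];  Q = [1, 2, 4] / [3, 5]
  Insert 1 (step 6): P = [1, 4, 5] / [2, 7] / [3];  Q = [1, 2, 4] / [3, 5] / [6]
  Insert 8 (step 7): P = [1, 4, 5, 8] / [2, 7] / [3];  Q = [1, 2, 4, 7] / [3, 5] / [6]
  Insert 6 (step 8): P = [1, 4, 5, 6] / [2, 7, 8] / [3];  Q = [1, 2, 4, 7] / [3, 5, 8] / [6]
Final shape: (4, 3, 1).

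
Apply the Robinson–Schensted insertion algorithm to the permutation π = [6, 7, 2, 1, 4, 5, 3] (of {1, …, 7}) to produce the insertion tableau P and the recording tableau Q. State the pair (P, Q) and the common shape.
P = [1, 3, 5] / [2, 4] / [6, 7];  Q = [1, 2, 6] / [3, 5] / [4, 7];  common shape = (3, 2, 2)

Row-insert the values π_1, π_2, … into P one at a time, bumping the leftmost entry strictly greater than the inserted value down to the next row. The recording tableau Q records, in position (i, j), the step at which that cell was added to P.
  Insert 6 (step 1): P = [6];  Q = [1]
  Insert 7 (step 2): P = [6, 7];  Q = [1, 2]
  Insert 2 (step 3): P = [2, 7] / [6];  Q = [1, 2] / [3]
  Insert 1 (step 4): P = [1, 7] / [2] / [6];  Q = [1, 2] / [3] / [4]
  Insert 4 (step 5): P = [1, 4] / [2, 7] / [6];  Q = [1, 2] / [3, 5] / [4]
  Insert 5 (step 6): P = [1, 4, 5] / [2, 7] / [6];  Q = [1, 2, 6] / [3, 5] / [4]
  Insert 3 (step 7): P = [1, 3, 5] / [2, 4] / [6, 7];  Q = [1, 2, 6] / [3, 5] / [4, 7]
Final shape: (3, 2, 2).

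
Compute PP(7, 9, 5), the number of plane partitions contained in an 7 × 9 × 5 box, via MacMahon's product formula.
PP(7, 9, 5) = 2424984388825856

Evaluate the triple product over i = 1..7, j = 1..9, k = 1..5. The factors are (2/1) · (3/2) · (4/3) · (5/4) · (6/5) · (3/2) · (4/3) · (5/4) · … (315 factors total). The numerators and denominators telescope so the product is an integer; carrying out the multiplication exactly gives PP(7, 9, 5) = 2424984388825856.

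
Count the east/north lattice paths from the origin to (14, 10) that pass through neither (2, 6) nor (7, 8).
Number of paths = 1699804

Inclusion–exclusion. Total paths: C(24, 14) = 1961256. Through P₁: C(8, 2)·C(16, 12) = 50960. Through P₂: C(15, 7)·C(9, 7) = 231660. Since P₁ is strictly southwest of P₂, a monotone path through both must visit P₁ then P₂; paths through both = C(8, 2)·C(7, 5)·C(9, 7) = 21168. Avoid both = 1961256 − 50960 − 231660 + 21168 = 1699804.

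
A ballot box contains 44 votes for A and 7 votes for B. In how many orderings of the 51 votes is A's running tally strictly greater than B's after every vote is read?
Strict-lead orderings = 83993700

Total orderings of the 51 votes with 44 for A: C(51, 44) = 115775100. By the Bertrand ballot formula (Cycle Lemma / reflection principle), the number of orderings in which A is strictly ahead of B throughout is (p − q)/(p + q) · C(p + q, p) = (44 − 7)/(44 + 7) · 115775100 = 83993700.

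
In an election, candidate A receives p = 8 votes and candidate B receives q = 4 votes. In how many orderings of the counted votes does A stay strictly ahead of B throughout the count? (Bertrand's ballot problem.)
Strict-lead orderings = 165

Total orderings of the 12 votes with 8 for A: C(12, 8) = 495. By the Bertrand ballot formula (Cycle Lemma / reflection principle), the number of orderings in which A is strictly ahead of B throughout is (p − q)/(p + q) · C(p + q, p) = (8 − 4)/(8 + 4) · 495 = 165.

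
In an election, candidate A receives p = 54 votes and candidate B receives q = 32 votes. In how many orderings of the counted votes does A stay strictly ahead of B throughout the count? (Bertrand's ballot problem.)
Strict-lead orderings = 102031861477455881948130

Total orderings of the 86 votes with 54 for A: C(86, 54) = 398851822139145720342690. By the Bertrand ballot formula (Cycle Lemma / reflection principle), the number of orderings in which A is strictly ahead of B throughout is (p − q)/(p + q) · C(p + q, p) = (54 − 32)/(54 + 32) · 398851822139145720342690 = 102031861477455881948130.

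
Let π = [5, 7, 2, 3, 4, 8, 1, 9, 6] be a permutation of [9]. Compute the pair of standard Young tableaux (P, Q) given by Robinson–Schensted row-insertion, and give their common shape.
P = [1, 3, 4, 6, 9] / [2, 7, 8] / [5];  Q = [1, 2, 5, 6, 8] / [3, 4, 9] / [7];  common shape = (5, 3, 1)

Row-insert the values π_1, π_2, … into P one at a time, bumping the leftmost entry strictly greater than the inserted value down to the next row. The recording tableau Q records, in position (i, j), the step at which that cell was added to P.
  Insert 5 (step 1): P = [5];  Q = [1]
  Insert 7 (step 2): P = [5, 7];  Q = [1, 2]
  Insert 2 (step 3): P = [2, 7] / [5];  Q = [1, 2] / [3]
  Insert 3 (step 4): P = [2, 3] / [5, 7];  Q = [1, 2] / [3, 4]
  Insert 4 (step 5): P = [2, 3, 4] / [5, 7];  Q = [1, 2, 5] / [3, 4]
  Insert 8 (step 6): P = [2, 3, 4, 8] / [5, 7];  Q = [1, 2, 5, 6] / [3, 4]
  Insert 1 (step 7): P = [1, 3, 4, 8] / [2, 7] / [5];  Q = [1, 2, 5, 6] / [3, 4] / [7]
  Insert 9 (step 8): P = [1, 3, 4, 8, 9] / [2, 7] / [5];  Q = [1, 2, 5, 6, 8] / [3, 4] / [7]
  Insert 6 (step 9): P = [1, 3, 4, 6, 9] / [2, 7, 8] / [5];  Q = [1, 2, 5, 6, 8] / [3, 4, 9] / [7]
Final shape: (5, 3, 1).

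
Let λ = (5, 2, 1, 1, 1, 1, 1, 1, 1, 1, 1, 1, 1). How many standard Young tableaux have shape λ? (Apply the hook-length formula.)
# SYT of shape (5, 2, 1, 1, 1, 1, 1, 1, 1, 1, 1, 1, 1) = 24192

Hook-length formula: f^λ = n! / Π hook(c), product over all cells c of the Young diagram. For λ = (5, 2, 1, 1, 1, 1, 1, 1, 1, 1, 1, 1, 1), n = 18 boxes. Hook lengths by row (left-to-right, top-to-bottom): [17, 5, 3, 2, 1]; [13, 1]; [11]; [10]; [9]; [8]; [7]; [6]; [5]; [4]; [3]; [2]; [1]. Product of hooks = 264648384000. So f^λ = 18! / 264648384000 = 6402373705728000 / 264648384000 = 24192.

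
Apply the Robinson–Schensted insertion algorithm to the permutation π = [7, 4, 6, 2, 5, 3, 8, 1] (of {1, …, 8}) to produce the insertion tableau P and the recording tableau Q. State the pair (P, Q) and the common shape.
P = [1, 3, 8] / [2, 5] / [4] / [6] / [7];  Q = [1, 3, 7] / [2, 5] / [4] / [6] / [8];  common shape = (3, 2, 1, 1, 1)

Row-insert the values π_1, π_2, … into P one at a time, bumping the leftmost entry strictly greater than the inserted value down to the next row. The recording tableau Q records, in position (i, j), the step at which that cell was added to P.
  Insert 7 (step 1): P = [7];  Q = [1]
  Insert 4 (step 2): P = [4] / [7];  Q = [1] / [2]
  Insert 6 (step 3): P = [4, 6] / [7];  Q = [1, 3] / [2]
  Insert 2 (step 4): P = [2, 6] / [4] / [7];  Q = [1, 3] / [2] / [4]
  Insert 5 (step 5): P = [2, 5] / [4, 6] / [7];  Q = [1, 3] / [2, 5] / [4]
  Insert 3 (step 6): P = [2, 3] / [4, 5] / [6] / [7];  Q = [1, 3] / [2, 5] / [4] / [6]
  Insert 8 (step 7): P = [2, 3, 8] / [4, 5] / [6] / [7];  Q = [1, 3, 7] / [2, 5] / [4] / [6]
  Insert 1 (step 8): P = [1, 3, 8] / [2, 5] / [4] / [6] / [7];  Q = [1, 3, 7] / [2, 5] / [4] / [6] / [8]
Final shape: (3, 2, 1, 1, 1).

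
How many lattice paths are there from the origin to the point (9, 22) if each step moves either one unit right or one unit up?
Number of paths = 20160075

A monotone lattice path from (0, 0) to (9, 22) consists of 9 east steps and 22 north steps in some order, so it is determined by which 9 of the 31 steps are east. The count is C(31, 9) = 20160075.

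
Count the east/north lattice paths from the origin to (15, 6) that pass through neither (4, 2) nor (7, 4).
Number of paths = 25689

Inclusion–exclusion. Total paths: C(21, 15) = 54264. Through P₁: C(6, 4)·C(15, 11) = 20475. Through P₂: C(11, 7)·C(10, 8) = 14850. Since P₁ is strictly southwest of P₂, a monotone path through both must visit P₁ then P₂; paths through both = C(6, 4)·C(5, 3)·C(10, 8) = 6750. Avoid both = 54264 − 20475 − 14850 + 6750 = 25689.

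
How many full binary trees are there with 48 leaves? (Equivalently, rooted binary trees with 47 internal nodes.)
C_47 = 33868773757191046886429490

These full binary trees are counted by the Catalan number C_n = (1/(n + 1)) · C(2n, n). For n = 47: C_47 = (1/48) · C(94, 47) = 1625701140345170250548615520/48 = 33868773757191046886429490.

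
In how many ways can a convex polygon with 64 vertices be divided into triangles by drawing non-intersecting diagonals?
C_62 = 24139737743045626825711458546273312

These polygon triangulations are counted by the Catalan number C_n = (1/(n + 1)) · C(2n, n). For n = 62: C_62 = (1/63) · C(124, 62) = 1520803477811874490019821888415218656/63 = 24139737743045626825711458546273312.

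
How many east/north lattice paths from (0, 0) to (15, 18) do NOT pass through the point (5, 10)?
Number of paths = 905753046

Total paths from (0, 0) to (15, 18): C(33, 15) = 1037158320. Paths through (5, 10): (paths (0, 0) → (5, 10)) × (paths (5, 10) → (15, 18)) = C(15, 5) · C(18, 10) = 3003 · 43758 = 131405274. Avoidance count = 1037158320 − 131405274 = 905753046.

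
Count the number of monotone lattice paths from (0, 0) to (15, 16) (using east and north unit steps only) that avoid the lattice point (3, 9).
Number of paths = 289454835

Total paths from (0, 0) to (15, 16): C(31, 15) = 300540195. Paths through (3, 9): (paths (0, 0) → (3, 9)) × (paths (3, 9) → (15, 16)) = C(12, 3) · C(19, 12) = 220 · 50388 = 11085360. Avoidance count = 300540195 − 11085360 = 289454835.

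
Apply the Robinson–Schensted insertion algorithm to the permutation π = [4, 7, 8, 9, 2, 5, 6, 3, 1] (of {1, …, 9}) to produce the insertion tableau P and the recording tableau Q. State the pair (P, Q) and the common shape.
P = [1, 3, 6, 9] / [2, 5, 8] / [4] / [7];  Q = [1, 2, 3, 4] / [5, 6, 7] / [8] / [9];  common shape = (4, 3, 1, 1)

Row-insert the values π_1, π_2, … into P one at a time, bumping the leftmost entry strictly greater than the inserted value down to the next row. The recording tableau Q records, in position (i, j), the step at which that cell was added to P.
  Insert 4 (step 1): P = [4];  Q = [1]
  Insert 7 (step 2): P = [4, 7];  Q = [1, 2]
  Insert 8 (step 3): P = [4, 7, 8];  Q = [1, 2, 3]
  Insert 9 (step 4): P = [4, 7, 8, 9];  Q = [1, 2, 3, 4]
  Insert 2 (step 5): P = [2, 7, 8, 9] / [4];  Q = [1, 2, 3, 4] / [5]
  Insert 5 (step 6): P = [2, 5, 8, 9] / [4, 7];  Q = [1, 2, 3, 4] / [5, 6]
  Insert 6 (step 7): P = [2, 5, 6, 9] / [4, 7, 8];  Q = [1, 2, 3, 4] / [5, 6, 7]
  Insert 3 (step 8): P = [2, 3, 6, 9] / [4, 5, 8] / [7];  Q = [1, 2, 3, 4] / [5, 6, 7] / [8]
  Insert 1 (step 9): P = [1, 3, 6, 9] / [2, 5, 8] / [4] / [7];  Q = [1, 2, 3, 4] / [5, 6, 7] / [8] / [9]
Final shape: (4, 3, 1, 1).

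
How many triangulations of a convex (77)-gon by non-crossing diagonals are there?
C_75 = 1221395654430378811828760722007962130791020

These polygon triangulations are counted by the Catalan number C_n = (1/(n + 1)) · C(2n, n). For n = 75: C_75 = (1/76) · C(150, 75) = 92826069736708789698985814872605121940117520/76 = 1221395654430378811828760722007962130791020.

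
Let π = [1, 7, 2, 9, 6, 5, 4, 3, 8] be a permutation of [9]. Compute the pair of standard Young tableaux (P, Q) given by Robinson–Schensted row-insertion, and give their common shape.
P = [1, 2, 3, 8] / [4, 9] / [5] / [6] / [7];  Q = [1, 2, 4, 9] / [3, 5] / [6] / [7] / [8];  common shape = (4, 2, 1, 1, 1)

Row-insert the values π_1, π_2, … into P one at a time, bumping the leftmost entry strictly greater than the inserted value down to the next row. The recording tableau Q records, in position (i, j), the step at which that cell was added to P.
  Insert 1 (step 1): P = [1];  Q = [1]
  Insert 7 (step 2): P = [1, 7];  Q = [1, 2]
  Insert 2 (step 3): P = [1, 2] / [7];  Q = [1, 2] / [3]
  Insert 9 (step 4): P = [1, 2, 9] / [7];  Q = [1, 2, 4] / [3]
  Insert 6 (step 5): P = [1, 2, 6] / [7, 9];  Q = [1, 2, 4] / [3, 5]
  Insert 5 (step 6): P = [1, 2, 5] / [6, 9] / [7];  Q = [1, 2, 4] / [3, 5] / [6]
  Insert 4 (step 7): P = [1, 2, 4] / [5, 9] / [6] / [7];  Q = [1, 2, 4] / [3, 5] / [6] / [7]
  Insert 3 (step 8): P = [1, 2, 3] / [4, 9] / [5] / [6] / [7];  Q = [1, 2, 4] / [3, 5] / [6] / [7] / [8]
  Insert 8 (step 9): P = [1, 2, 3, 8] / [4, 9] / [5] / [6] / [7];  Q = [1, 2, 4, 9] / [3, 5] / [6] / [7] / [8]
Final shape: (4, 2, 1, 1, 1).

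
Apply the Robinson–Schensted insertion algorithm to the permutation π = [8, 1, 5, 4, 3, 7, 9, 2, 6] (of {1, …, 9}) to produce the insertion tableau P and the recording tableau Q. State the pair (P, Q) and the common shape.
P = [1, 2, 6, 9] / [3, 7] / [4] / [5] / [8];  Q = [1, 3, 6, 7] / [2, 9] / [4] / [5] / [8];  common shape = (4, 2, 1, 1, 1)

Row-insert the values π_1, π_2, … into P one at a time, bumping the leftmost entry strictly greater than the inserted value down to the next row. The recording tableau Q records, in position (i, j), the step at which that cell was added to P.
  Insert 8 (step 1): P = [8];  Q = [1]
  Insert 1 (step 2): P = [1] / [8];  Q = [1] / [2]
  Insert 5 (step 3): P = [1, 5] / [8];  Q = [1, 3] / [2]
  Insert 4 (step 4): P = [1, 4] / [5] / [8];  Q = [1, 3] / [2] / [4]
  Insert 3 (step 5): P = [1, 3] / [4] / [5] / [8];  Q = [1, 3] / [2] / [4] / [5]
  Insert 7 (step 6): P = [1, 3, 7] / [4] / [5] / [8];  Q = [1, 3, 6] / [2] / [4] / [5]
  Insert 9 (step 7): P = [1, 3, 7, 9] / [4] / [5] / [8];  Q = [1, 3, 6, 7] / [2] / [4] / [5]
  Insert 2 (step 8): P = [1, 2, 7, 9] / [3] / [4] / [5] / [8];  Q = [1, 3, 6, 7] / [2] / [4] / [5] / [8]
  Insert 6 (step 9): P = [1, 2, 6, 9] / [3, 7] / [4] / [5] / [8];  Q = [1, 3, 6, 7] / [2, 9] / [4] / [5] / [8]
Final shape: (4, 2, 1, 1, 1).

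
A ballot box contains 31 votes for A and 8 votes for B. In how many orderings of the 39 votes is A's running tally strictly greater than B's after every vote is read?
Strict-lead orderings = 36283236

Total orderings of the 39 votes with 31 for A: C(39, 31) = 61523748. By the Bertrand ballot formula (Cycle Lemma / reflection principle), the number of orderings in which A is strictly ahead of B throughout is (p − q)/(p + q) · C(p + q, p) = (31 − 8)/(31 + 8) · 61523748 = 36283236.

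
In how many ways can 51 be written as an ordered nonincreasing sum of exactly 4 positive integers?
p(51, 4 parts) = 972

Partitions of n into exactly k parts are in bijection with partitions of n − k into at most k parts (subtract 1 from each part). So p(51, exactly 4) = p(47, parts ≤ 4). Computing via the recurrence p(m, j) = p(m, j−1) + p(m−j, j) gives 972.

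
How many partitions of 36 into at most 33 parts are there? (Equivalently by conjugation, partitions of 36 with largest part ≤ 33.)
p(36, parts ≤ 33) = 17973

Use the recurrence p(n, m) = p(n, m−1) + p(n−m, m): either the largest part is < m (count p(n, m−1)) or the largest part is exactly m (remove one copy of m, count p(n−m, m)). With p(0, ·) = 1 this gives p(36, parts ≤ 33) = 17973. (By conjugating Young diagrams, this also counts partitions of 36 into at most 33 parts.)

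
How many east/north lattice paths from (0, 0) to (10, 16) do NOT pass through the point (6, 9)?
Number of paths = 3660085

Total paths from (0, 0) to (10, 16): C(26, 10) = 5311735. Paths through (6, 9): (paths (0, 0) → (6, 9)) × (paths (6, 9) → (10, 16)) = C(15, 6) · C(11, 4) = 5005 · 330 = 1651650. Avoidance count = 5311735 − 1651650 = 3660085.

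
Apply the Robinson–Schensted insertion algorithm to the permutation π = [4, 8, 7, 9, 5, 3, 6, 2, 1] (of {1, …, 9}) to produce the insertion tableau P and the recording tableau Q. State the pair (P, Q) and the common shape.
P = [1, 5, 6] / [2, 9] / [3] / [4] / [7] / [8];  Q = [1, 2, 4] / [3, 7] / [5] / [6] / [8] / [9];  common shape = (3, 2, 1, 1, 1, 1)

Row-insert the values π_1, π_2, … into P one at a time, bumping the leftmost entry strictly greater than the inserted value down to the next row. The recording tableau Q records, in position (i, j), the step at which that cell was added to P.
  Insert 4 (step 1): P = [4];  Q = [1]
  Insert 8 (step 2): P = [4, 8];  Q = [1, 2]
  Insert 7 (step 3): P = [4, 7] / [8];  Q = [1, 2] / [3]
  Insert 9 (step 4): P = [4, 7, 9] / [8];  Q = [1, 2, 4] / [3]
  Insert 5 (step 5): P = [4, 5, 9] / [7] / [8];  Q = [1, 2, 4] / [3] / [5]
  Insert 3 (step 6): P = [3, 5, 9] / [4] / [7] / [8];  Q = [1, 2, 4] / [3] / [5] / [6]
  Insert 6 (step 7): P = [3, 5, 6] / [4, 9] / [7] / [8];  Q = [1, 2, 4] / [3, 7] / [5] / [6]
  Insert 2 (step 8): P = [2, 5, 6] / [3, 9] / [4] / [7] / [8];  Q = [1, 2, 4] / [3, 7] / [5] / [6] / [8]
  Insert 1 (step 9): P = [1, 5, 6] / [2, 9] / [3] / [4] / [7] / [8];  Q = [1, 2, 4] / [3, 7] / [5] / [6] / [8] / [9]
Final shape: (3, 2, 1, 1, 1, 1).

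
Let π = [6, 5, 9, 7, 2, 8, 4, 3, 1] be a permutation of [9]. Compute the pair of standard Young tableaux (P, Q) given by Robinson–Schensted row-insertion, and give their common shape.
P = [1, 3, 8] / [2, 7] / [4, 9] / [5] / [6];  Q = [1, 3, 6] / [2, 4] / [5, 7] / [8] / [9];  common shape = (3, 2, 2, 1, 1)

Row-insert the values π_1, π_2, … into P one at a time, bumping the leftmost entry strictly greater than the inserted value down to the next row. The recording tableau Q records, in position (i, j), the step at which that cell was added to P.
  Insert 6 (step 1): P = [6];  Q = [1]
  Insert 5 (step 2): P = [5] / [6];  Q = [1] / [2]
  Insert 9 (step 3): P = [5, 9] / [6];  Q = [1, 3] / [2]
  Insert 7 (step 4): P = [5, 7] / [6, 9];  Q = [1, 3] / [2, 4]
  Insert 2 (step 5): P = [2, 7] / [5, 9] / [6];  Q = [1, 3] / [2, 4] / [5]
  Insert 8 (step 6): P = [2, 7, 8] / [5, 9] / [6];  Q = [1, 3, 6] / [2, 4] / [5]
  Insert 4 (step 7): P = [2, 4, 8] / [5, 7] / [6, 9];  Q = [1, 3, 6] / [2, 4] / [5, 7]
  Insert 3 (step 8): P = [2, 3, 8] / [4, 7] / [5, 9] / [6];  Q = [1, 3, 6] / [2, 4] / [5, 7] / [8]
  Insert 1 (step 9): P = [1, 3, 8] / [2, 7] / [4, 9] / [5] / [6];  Q = [1, 3, 6] / [2, 4] / [5, 7] / [8] / [9]
Final shape: (3, 2, 2, 1, 1).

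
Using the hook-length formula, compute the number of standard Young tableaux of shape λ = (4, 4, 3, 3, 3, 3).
# SYT of shape (4, 4, 3, 3, 3, 3) = 6928350

Hook-length formula: f^λ = n! / Π hook(c), product over all cells c of the Young diagram. For λ = (4, 4, 3, 3, 3, 3), n = 20 boxes. Hook lengths by row (left-to-right, top-to-bottom): [9, 8, 7, 2]; [8, 7, 6, 1]; [6, 5, 4]; [5, 4, 3]; [4, 3, 2]; [3, 2, 1]. Product of hooks = 351151718400. So f^λ = 20! / 351151718400 = 2432902008176640000 / 351151718400 = 6928350.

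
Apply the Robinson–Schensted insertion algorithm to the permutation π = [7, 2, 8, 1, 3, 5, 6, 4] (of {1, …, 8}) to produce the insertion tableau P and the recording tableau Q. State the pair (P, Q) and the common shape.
P = [1, 3, 4, 6] / [2, 5] / [7, 8];  Q = [1, 3, 6, 7] / [2, 5] / [4, 8];  common shape = (4, 2, 2)

Row-insert the values π_1, π_2, … into P one at a time, bumping the leftmost entry strictly greater than the inserted value down to the next row. The recording tableau Q records, in position (i, j), the step at which that cell was added to P.
  Insert 7 (step 1): P = [7];  Q = [1]
  Insert 2 (step 2): P = [2] / [7];  Q = [1] / [2]
  Insert 8 (step 3): P = [2, 8] / [7];  Q = [1, 3] / [2]
  Insert 1 (step 4): P = [1, 8] / [2] / [7];  Q = [1, 3] / [2] / [4]
  Insert 3 (step 5): P = [1, 3] / [2, 8] / [7];  Q = [1, 3] / [2, 5] / [4]
  Insert 5 (step 6): P = [1, 3, 5] / [2, 8] / [7];  Q = [1, 3, 6] / [2, 5] / [4]
  Insert 6 (step 7): P = [1, 3, 5, 6] / [2, 8] / [7];  Q = [1, 3, 6, 7] / [2, 5] / [4]
  Insert 4 (step 8): P = [1, 3, 4, 6] / [2, 5] / [7, 8];  Q = [1, 3, 6, 7] / [2, 5] / [4, 8]
Final shape: (4, 2, 2).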